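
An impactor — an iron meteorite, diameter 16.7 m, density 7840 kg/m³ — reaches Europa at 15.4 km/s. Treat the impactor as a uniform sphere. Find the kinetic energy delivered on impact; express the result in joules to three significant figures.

E ≈ 2.27 × 10^15 J

v = 15400 m/s.
Mass m = (π/6) ρ d³ = (π/6) × 7840 × (16.7)³ = 1.912 × 10^7 kg
E = ½ m v² = 0.5 × 1.912 × 10^7 × (15400)² = 2.267 × 10^15 J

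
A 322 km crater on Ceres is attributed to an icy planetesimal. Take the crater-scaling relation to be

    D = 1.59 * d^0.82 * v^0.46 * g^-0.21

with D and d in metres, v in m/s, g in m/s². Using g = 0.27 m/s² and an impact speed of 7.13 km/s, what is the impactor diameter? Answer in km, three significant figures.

Rearranging for d: d = [D / (1.59 · 7130^0.46 · 0.27^-0.21)]^(1/0.82).
D = 322000 m.
7130^0.46 = 59.21
0.27^-0.21 = 1.316
Denominator = 1.59 × 59.21 × 1.316 = 123.9
D / 123.9 = 322000 / 123.9 = 2599
d = 2599^(1/0.82) = 2599^1.2195 = 14600 m

d ≈ 14.6 km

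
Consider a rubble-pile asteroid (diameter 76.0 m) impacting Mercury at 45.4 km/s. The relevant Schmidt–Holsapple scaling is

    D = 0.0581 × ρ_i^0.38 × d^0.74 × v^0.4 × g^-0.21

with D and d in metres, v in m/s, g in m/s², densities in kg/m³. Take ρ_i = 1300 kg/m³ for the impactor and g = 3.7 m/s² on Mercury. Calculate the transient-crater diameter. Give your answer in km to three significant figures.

In SI units: v = 45400 m/s.
ρ_i^0.38 = 1300^0.38 = 15.25
d^0.74 = 76^0.74 = 24.65
v^0.4 = 45400^0.4 = 72.92
g^-0.21 = 3.7^-0.21 = 0.7598
D = 0.0581 × 15.25 × 24.65 × 72.92 × 0.7598 = 1210 m
   = 1.210 km

D ≈ 1.21 km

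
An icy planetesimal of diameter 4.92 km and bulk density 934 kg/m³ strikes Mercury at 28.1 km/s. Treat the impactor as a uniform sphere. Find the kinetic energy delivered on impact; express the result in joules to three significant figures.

d = 4920 m; v = 28100 m/s.
Mass m = (π/6) ρ d³ = (π/6) × 934 × (4920)³ = 5.824 × 10^13 kg
E = ½ m v² = 0.5 × 5.824 × 10^13 × (28100)² = 2.299 × 10^22 J

E ≈ 2.30 × 10^22 J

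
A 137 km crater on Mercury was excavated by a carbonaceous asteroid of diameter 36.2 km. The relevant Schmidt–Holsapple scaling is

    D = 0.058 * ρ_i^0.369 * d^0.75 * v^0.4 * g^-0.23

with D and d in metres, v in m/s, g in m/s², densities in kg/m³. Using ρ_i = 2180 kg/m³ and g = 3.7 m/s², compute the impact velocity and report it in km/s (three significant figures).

v ≈ 42.9 km/s

Rearranging for v: v = [D / (0.058 · 2180^0.369 · 36200^0.75 · 3.7^-0.23)]^(1/0.4).
D = 137000 m.
2180^0.369 = 17.06
36200^0.75 = 2624
3.7^-0.23 = 0.7401
Denominator = 0.058 × 17.06 × 2624 × 0.7401 = 1922
D / 1922 = 137000 / 1922 = 71.28
v = 71.28^(1/0.4) = 71.28^2.5 = 42896 m/s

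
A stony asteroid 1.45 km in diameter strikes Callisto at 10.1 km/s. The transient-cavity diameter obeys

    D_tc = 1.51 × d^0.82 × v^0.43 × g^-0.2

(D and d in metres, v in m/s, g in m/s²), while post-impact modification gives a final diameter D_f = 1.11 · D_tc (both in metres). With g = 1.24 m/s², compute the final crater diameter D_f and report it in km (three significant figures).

In SI: d = 1450 m, v = 10100 m/s.
d^0.82 = 1450^0.82 = 391.1
v^0.43 = 10100^0.43 = 52.71
g^-0.2 = 1.24^-0.2 = 0.9579
D_tc = 1.51 × 391.1 × 52.71 × 0.9579 = 29820 m
D_f = 1.11 × 29820 = 33100 m
     = 33.10 km

D_f ≈ 33.1 km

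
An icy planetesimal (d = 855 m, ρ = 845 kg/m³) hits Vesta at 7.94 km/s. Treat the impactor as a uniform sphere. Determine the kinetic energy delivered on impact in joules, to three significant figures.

E ≈ 8.72 × 10^18 J

v = 7940 m/s.
Mass m = (π/6) ρ d³ = (π/6) × 845 × (855)³ = 2.765 × 10^11 kg
E = ½ m v² = 0.5 × 2.765 × 10^11 × (7940)² = 8.716 × 10^18 J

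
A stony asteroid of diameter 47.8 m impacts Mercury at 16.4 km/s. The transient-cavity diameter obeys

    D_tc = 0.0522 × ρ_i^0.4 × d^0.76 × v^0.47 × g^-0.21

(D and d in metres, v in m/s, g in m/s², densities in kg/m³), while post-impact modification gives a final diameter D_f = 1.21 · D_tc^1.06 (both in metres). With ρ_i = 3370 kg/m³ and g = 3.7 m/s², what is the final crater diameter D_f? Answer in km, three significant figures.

v = 16400 m/s.
ρ_i^0.4 = 3370^0.4 = 25.77
d^0.76 = 47.8^0.76 = 18.90
v^0.47 = 16400^0.47 = 95.71
g^-0.21 = 3.7^-0.21 = 0.7598
D_tc = 0.0522 × 25.77 × 18.90 × 95.71 × 0.7598 = 1849 m
D_f = 1.21 × (1849)^1.06 = 3513 m
     = 3.513 km

D_f ≈ 3.51 km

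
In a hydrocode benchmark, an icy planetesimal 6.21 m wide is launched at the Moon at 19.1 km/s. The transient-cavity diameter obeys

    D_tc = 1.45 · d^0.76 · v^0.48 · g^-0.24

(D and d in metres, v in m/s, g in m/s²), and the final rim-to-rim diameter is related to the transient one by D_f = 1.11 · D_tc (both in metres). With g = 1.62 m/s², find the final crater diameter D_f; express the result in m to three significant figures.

D_f ≈ 652 m

v = 19100 m/s.
d^0.76 = 6.21^0.76 = 4.006
v^0.48 = 19100^0.48 = 113.5
g^-0.24 = 1.62^-0.24 = 0.8907
D_tc = 1.45 × 4.006 × 113.5 × 0.8907 = 587.2 m
D_f = 1.11 × 587.2 = 651.8 m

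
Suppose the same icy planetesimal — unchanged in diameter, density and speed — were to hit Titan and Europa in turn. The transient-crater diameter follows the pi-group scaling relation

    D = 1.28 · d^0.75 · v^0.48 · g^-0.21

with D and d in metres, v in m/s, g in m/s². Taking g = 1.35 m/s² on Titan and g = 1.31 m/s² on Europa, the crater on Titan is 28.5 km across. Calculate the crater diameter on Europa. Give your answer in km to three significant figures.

D ≈ 28.7 km

All impactor-dependent factors cancel in the ratio, leaving D_Europa/D_Titan = (g_Europa/g_Titan)^-0.21.
(1.31/1.35)^-0.21 = 0.9704^-0.21 = 1.006
D_Europa = 1.006 × 28.5 km = 28.7 km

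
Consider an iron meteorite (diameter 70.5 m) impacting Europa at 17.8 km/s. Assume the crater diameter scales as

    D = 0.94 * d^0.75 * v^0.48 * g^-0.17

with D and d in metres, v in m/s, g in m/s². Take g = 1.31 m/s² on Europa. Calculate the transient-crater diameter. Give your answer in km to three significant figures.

In SI units: v = 17800 m/s.
d^0.75 = 70.5^0.75 = 24.33
v^0.48 = 17800^0.48 = 109.7
g^-0.17 = 1.31^-0.17 = 0.9551
D = 0.94 × 24.33 × 109.7 × 0.9551 = 2396 m
   = 2.396 km

D ≈ 2.40 km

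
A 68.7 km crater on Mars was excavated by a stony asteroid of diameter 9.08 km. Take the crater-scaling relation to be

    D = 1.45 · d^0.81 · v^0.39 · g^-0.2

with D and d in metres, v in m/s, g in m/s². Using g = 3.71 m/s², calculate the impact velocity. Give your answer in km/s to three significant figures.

Rearranging for v: v = [D / (1.45 · 9080^0.81 · 3.71^-0.2)]^(1/0.39).
D = 68700 m.
9080^0.81 = 1607
3.71^-0.2 = 0.7694
Denominator = 1.45 × 1607 × 0.7694 = 1793
D / 1793 = 68700 / 1793 = 38.32
v = 38.32^(1/0.39) = 38.32^2.5641 = 11483 m/s

v ≈ 11.5 km/s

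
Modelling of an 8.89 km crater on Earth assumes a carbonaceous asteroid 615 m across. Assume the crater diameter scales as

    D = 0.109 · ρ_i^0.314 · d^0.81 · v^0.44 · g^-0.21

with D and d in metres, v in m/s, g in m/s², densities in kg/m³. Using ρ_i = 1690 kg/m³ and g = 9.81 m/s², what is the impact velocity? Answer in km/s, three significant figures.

v ≈ 15.8 km/s

Rearranging for v: v = [D / (0.109 · 1690^0.314 · 615^0.81 · 9.81^-0.21)]^(1/0.44).
D = 8890 m.
1690^0.314 = 10.32
615^0.81 = 181.5
9.81^-0.21 = 0.6191
Denominator = 0.109 × 10.32 × 181.5 × 0.6191 = 126.4
D / 126.4 = 8890 / 126.4 = 70.33
v = 70.33^(1/0.44) = 70.33^2.2727 = 15776 m/s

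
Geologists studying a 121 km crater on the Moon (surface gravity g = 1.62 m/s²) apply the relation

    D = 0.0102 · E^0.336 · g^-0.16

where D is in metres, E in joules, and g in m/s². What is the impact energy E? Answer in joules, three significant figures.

E ≈ 1.43 × 10^21 J

Rearranging: E = [D / (0.0102 · g^-0.16)]^(1/0.336).
D = 121000 m.
g^-0.16 = 1.62^-0.16 = 0.9257
D / (0.0102 × 0.9257) = 121000 / (9.442 × 10^-3) = 1.282 × 10^7
E = (1.282 × 10^7)^2.9762 = 1.427 × 10^21 J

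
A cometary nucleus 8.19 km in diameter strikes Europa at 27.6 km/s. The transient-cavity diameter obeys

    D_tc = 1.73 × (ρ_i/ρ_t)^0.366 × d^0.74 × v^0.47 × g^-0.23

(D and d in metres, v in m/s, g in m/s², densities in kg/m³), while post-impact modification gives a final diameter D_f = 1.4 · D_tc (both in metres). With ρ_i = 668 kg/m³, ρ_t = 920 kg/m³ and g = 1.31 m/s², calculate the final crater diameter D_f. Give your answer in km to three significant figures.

In SI: d = 8190 m, v = 27600 m/s.
(ρ_i/ρ_t)^0.366 = (668/920)^0.366 = 0.8895
d^0.74 = 8190^0.74 = 786.7
v^0.47 = 27600^0.47 = 122.2
g^-0.23 = 1.31^-0.23 = 0.9398
D_tc = 1.73 × 0.8895 × 786.7 × 122.2 × 0.9398 = 1.390 × 10^5 m
D_f = 1.4 × 1.390 × 10^5 = 1.946 × 10^5 m
     = 194.6 km

D_f ≈ 195 km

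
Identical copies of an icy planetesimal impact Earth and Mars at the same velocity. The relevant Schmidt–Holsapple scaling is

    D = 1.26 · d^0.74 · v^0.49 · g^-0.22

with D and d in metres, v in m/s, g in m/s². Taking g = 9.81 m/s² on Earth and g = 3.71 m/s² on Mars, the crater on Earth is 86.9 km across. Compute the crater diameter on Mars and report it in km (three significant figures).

All impactor-dependent factors cancel in the ratio, leaving D_Mars/D_Earth = (g_Mars/g_Earth)^-0.22.
(3.71/9.81)^-0.22 = 0.3782^-0.22 = 1.239
D_Mars = 1.239 × 86.9 km = 108 km

D ≈ 108 km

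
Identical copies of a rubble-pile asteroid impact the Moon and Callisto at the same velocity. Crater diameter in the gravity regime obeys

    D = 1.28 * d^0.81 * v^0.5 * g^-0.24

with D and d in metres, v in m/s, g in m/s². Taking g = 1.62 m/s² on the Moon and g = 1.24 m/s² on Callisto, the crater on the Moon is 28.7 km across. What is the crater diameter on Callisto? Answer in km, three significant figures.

D ≈ 30.6 km

All impactor-dependent factors cancel in the ratio, leaving D_Callisto/D_Moon = (g_Callisto/g_Moon)^-0.24.
(1.24/1.62)^-0.24 = 0.7654^-0.24 = 1.066
D_Callisto = 1.066 × 28.7 km = 30.6 km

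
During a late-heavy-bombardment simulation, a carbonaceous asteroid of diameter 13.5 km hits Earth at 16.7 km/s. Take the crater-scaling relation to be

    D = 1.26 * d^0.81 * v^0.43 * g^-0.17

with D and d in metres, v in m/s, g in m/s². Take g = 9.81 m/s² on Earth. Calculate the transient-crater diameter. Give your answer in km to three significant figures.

In SI units: d = 13500 m, v = 16700 m/s.
d^0.81 = 13500^0.81 = 2216
v^0.43 = 16700^0.43 = 65.43
g^-0.17 = 9.81^-0.17 = 0.6783
D = 1.26 × 2216 × 65.43 × 0.6783 = 1.239 × 10^5 m
   = 123.9 km

D ≈ 124 km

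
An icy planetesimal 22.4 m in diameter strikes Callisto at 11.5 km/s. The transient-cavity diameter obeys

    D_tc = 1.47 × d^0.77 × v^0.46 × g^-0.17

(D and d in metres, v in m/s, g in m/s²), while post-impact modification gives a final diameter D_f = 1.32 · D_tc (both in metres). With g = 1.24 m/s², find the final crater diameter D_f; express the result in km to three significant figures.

D_f ≈ 1.51 km

v = 11500 m/s.
d^0.77 = 22.4^0.77 = 10.96
v^0.46 = 11500^0.46 = 73.78
g^-0.17 = 1.24^-0.17 = 0.9641
D_tc = 1.47 × 10.96 × 73.78 × 0.9641 = 1146 m
D_f = 1.32 × 1146 = 1513 m
     = 1.513 km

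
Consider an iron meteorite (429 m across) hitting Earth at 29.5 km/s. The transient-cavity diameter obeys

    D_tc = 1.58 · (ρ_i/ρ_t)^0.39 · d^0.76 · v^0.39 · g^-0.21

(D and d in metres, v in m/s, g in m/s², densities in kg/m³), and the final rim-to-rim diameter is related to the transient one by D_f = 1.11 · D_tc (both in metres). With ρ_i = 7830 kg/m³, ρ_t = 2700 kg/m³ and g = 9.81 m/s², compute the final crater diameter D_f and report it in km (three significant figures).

D_f ≈ 9.12 km

v = 29500 m/s.
(ρ_i/ρ_t)^0.39 = (7830/2700)^0.39 = 1.515
d^0.76 = 429^0.76 = 100.2
v^0.39 = 29500^0.39 = 55.36
g^-0.21 = 9.81^-0.21 = 0.6191
D_tc = 1.58 × 1.515 × 100.2 × 55.36 × 0.6191 = 8220 m
D_f = 1.11 × 8220 = 9124 m
     = 9.124 km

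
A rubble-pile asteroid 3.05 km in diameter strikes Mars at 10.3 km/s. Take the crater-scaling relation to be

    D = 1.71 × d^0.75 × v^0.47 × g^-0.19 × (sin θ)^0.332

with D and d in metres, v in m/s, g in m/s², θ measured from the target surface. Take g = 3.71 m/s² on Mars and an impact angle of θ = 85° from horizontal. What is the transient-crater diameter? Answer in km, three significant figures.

D ≈ 42.0 km

In SI units: d = 3050 m, v = 10300 m/s.
d^0.75 = 3050^0.75 = 410.4
v^0.47 = 10300^0.47 = 76.92
g^-0.19 = 3.71^-0.19 = 0.7795
(sin 85°)^0.332 = 0.9962^0.332 = 0.9987
D = 1.71 × 410.4 × 76.92 × 0.7795 × 0.9987 = 42024 m
   = 42.02 km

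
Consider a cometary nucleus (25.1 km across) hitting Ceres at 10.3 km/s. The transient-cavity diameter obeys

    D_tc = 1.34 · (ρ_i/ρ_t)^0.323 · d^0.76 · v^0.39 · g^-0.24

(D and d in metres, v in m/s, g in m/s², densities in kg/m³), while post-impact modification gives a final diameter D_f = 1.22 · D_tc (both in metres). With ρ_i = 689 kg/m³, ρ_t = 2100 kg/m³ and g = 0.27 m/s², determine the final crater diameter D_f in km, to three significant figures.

D_f ≈ 127 km

In SI: d = 25100 m, v = 10300 m/s.
(ρ_i/ρ_t)^0.323 = (689/2100)^0.323 = 0.6977
d^0.76 = 25100^0.76 = 2207
v^0.39 = 10300^0.39 = 36.73
g^-0.24 = 0.27^-0.24 = 1.369
D_tc = 1.34 × 0.6977 × 2207 × 36.73 × 1.369 = 1.038 × 10^5 m
D_f = 1.22 × 1.038 × 10^5 = 1.266 × 10^5 m
     = 126.6 km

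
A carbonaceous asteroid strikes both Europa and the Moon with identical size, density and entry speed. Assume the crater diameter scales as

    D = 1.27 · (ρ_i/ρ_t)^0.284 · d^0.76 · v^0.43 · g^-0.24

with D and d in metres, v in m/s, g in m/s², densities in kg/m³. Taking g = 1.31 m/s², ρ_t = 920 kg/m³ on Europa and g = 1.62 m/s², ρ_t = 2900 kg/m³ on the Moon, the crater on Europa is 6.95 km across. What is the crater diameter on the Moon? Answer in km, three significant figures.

The impactor-only factors (d, v, ρ_i) cancel in the ratio, leaving D_Moon/D_Europa = (g_Moon/g_Europa)^-0.24 · (ρ_t,Europa/ρ_t,Moon)^0.284.
(1.62/1.31)^-0.24 = 1.237^-0.24 = 0.9502
(920/2900)^0.284 = 0.3172^0.284 = 0.7217
Ratio = 0.9502 × 0.7217 = 0.6858
D_Moon = 0.6858 × 6.95 km = 4.77 km

D ≈ 4.77 km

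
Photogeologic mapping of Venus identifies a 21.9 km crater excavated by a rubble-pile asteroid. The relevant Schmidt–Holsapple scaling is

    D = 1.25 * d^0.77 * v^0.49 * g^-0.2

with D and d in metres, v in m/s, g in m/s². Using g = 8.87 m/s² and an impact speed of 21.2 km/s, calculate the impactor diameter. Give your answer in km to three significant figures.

d ≈ 1.01 km

Rearranging for d: d = [D / (1.25 · 21200^0.49 · 8.87^-0.2)]^(1/0.77).
D = 21900 m.
21200^0.49 = 131.8
8.87^-0.2 = 0.6463
Denominator = 1.25 × 131.8 × 0.6463 = 106.5
D / 106.5 = 21900 / 106.5 = 205.6
d = 205.6^(1/0.77) = 205.6^1.2987 = 1009 m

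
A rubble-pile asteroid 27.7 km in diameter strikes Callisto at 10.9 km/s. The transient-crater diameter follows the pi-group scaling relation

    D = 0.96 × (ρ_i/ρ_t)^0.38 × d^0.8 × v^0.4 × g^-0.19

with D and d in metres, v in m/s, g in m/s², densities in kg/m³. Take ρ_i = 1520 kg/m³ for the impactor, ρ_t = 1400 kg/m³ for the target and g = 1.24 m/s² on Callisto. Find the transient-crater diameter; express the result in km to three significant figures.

D ≈ 140 km

In SI units: d = 27700 m, v = 10900 m/s.
(ρ_i/ρ_t)^0.38 = (1520/1400)^0.38 = 1.032
d^0.8 = 27700^0.8 = 3581
v^0.4 = 10900^0.4 = 41.21
g^-0.19 = 1.24^-0.19 = 0.9600
D = 0.96 × 1.032 × 3581 × 41.21 × 0.9600 = 1.404 × 10^5 m
   = 140.4 km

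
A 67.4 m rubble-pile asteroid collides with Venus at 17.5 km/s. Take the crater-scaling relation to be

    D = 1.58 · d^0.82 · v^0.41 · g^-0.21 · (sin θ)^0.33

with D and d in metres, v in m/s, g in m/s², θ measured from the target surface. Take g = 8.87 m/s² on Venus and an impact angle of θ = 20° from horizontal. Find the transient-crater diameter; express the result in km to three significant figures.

D ≈ 1.22 km

In SI units: v = 17500 m/s.
d^0.82 = 67.4^0.82 = 31.59
v^0.41 = 17500^0.41 = 54.91
g^-0.21 = 8.87^-0.21 = 0.6323
(sin 20°)^0.33 = 0.3420^0.33 = 0.7018
D = 1.58 × 31.59 × 54.91 × 0.6323 × 0.7018 = 1216 m
   = 1.216 km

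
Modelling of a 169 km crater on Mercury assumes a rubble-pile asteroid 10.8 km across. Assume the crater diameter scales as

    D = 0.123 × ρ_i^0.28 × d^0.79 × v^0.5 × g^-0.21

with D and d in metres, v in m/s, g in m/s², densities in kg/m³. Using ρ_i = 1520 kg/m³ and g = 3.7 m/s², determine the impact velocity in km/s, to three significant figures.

Rearranging for v: v = [D / (0.123 · 1520^0.28 · 10800^0.79 · 3.7^-0.21)]^(1/0.5).
D = 169000 m.
1520^0.28 = 7.779
10800^0.79 = 1536
3.7^-0.21 = 0.7598
Denominator = 0.123 × 7.779 × 1536 × 0.7598 = 1117
D / 1117 = 169000 / 1117 = 151.3
v = 151.3^(1/0.5) = 151.3^2 = 22892 m/s

v ≈ 22.9 km/s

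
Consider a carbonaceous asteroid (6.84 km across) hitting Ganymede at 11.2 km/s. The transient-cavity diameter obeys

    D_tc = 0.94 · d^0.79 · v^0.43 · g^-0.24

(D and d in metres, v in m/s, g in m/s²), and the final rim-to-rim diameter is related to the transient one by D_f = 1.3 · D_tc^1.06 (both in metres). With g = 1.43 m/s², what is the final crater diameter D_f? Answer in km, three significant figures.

In SI: d = 6840 m, v = 11200 m/s.
d^0.79 = 6840^0.79 = 1071
v^0.43 = 11200^0.43 = 55.10
g^-0.24 = 1.43^-0.24 = 0.9177
D_tc = 0.94 × 1071 × 55.10 × 0.9177 = 50910 m
D_f = 1.3 × (50910)^1.06 = 1.268 × 10^5 m
     = 126.8 km

D_f ≈ 127 km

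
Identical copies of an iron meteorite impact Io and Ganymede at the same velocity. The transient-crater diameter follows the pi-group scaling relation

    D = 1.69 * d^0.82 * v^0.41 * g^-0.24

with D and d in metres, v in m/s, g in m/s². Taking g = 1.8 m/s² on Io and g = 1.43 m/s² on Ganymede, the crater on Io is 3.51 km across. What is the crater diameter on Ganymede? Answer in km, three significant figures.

All impactor-dependent factors cancel in the ratio, leaving D_Ganymede/D_Io = (g_Ganymede/g_Io)^-0.24.
(1.43/1.8)^-0.24 = 0.7944^-0.24 = 1.057
D_Ganymede = 1.057 × 3.51 km = 3.71 km

D ≈ 3.71 km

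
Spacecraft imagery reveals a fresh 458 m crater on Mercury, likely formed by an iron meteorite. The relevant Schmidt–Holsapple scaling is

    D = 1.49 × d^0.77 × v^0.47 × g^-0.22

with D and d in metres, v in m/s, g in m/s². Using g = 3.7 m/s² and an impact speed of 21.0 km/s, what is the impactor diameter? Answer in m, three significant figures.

Rearranging for d: d = [D / (1.49 · 21000^0.47 · 3.7^-0.22)]^(1/0.77).
21000^0.47 = 107.5
3.7^-0.22 = 0.7499
Denominator = 1.49 × 107.5 × 0.7499 = 120.1
D / 120.1 = 458 / 120.1 = 3.813
d = 3.813^(1/0.77) = 3.813^1.2987 = 5.687 m

d ≈ 5.69 m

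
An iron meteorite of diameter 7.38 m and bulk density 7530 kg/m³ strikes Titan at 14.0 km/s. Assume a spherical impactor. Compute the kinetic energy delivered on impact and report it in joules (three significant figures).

v = 14000 m/s.
Mass m = (π/6) ρ d³ = (π/6) × 7530 × (7.38)³ = 1.585 × 10^6 kg
E = ½ m v² = 0.5 × 1.585 × 10^6 × (14000)² = 1.553 × 10^14 J

E ≈ 1.55 × 10^14 J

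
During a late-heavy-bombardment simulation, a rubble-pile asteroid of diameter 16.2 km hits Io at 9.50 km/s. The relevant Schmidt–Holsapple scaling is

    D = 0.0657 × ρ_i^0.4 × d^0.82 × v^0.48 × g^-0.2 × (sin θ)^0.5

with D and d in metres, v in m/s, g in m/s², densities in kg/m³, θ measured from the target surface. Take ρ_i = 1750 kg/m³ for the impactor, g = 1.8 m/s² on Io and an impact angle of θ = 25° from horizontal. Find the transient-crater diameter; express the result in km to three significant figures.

In SI units: d = 16200 m, v = 9500 m/s.
ρ_i^0.4 = 1750^0.4 = 19.83
d^0.82 = 16200^0.82 = 2830
v^0.48 = 9500^0.48 = 81.15
g^-0.2 = 1.8^-0.2 = 0.8891
(sin 25°)^0.5 = 0.4226^0.5 = 0.6501
D = 0.0657 × 19.83 × 2830 × 81.15 × 0.8891 × 0.6501 = 1.729 × 10^5 m
   = 172.9 km

D ≈ 173 km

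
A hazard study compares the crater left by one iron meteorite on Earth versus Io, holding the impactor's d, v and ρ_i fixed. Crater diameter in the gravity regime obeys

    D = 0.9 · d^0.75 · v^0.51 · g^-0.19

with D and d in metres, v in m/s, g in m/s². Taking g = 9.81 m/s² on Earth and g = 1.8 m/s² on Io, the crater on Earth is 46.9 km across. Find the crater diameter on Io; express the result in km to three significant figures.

All impactor-dependent factors cancel in the ratio, leaving D_Io/D_Earth = (g_Io/g_Earth)^-0.19.
(1.8/9.81)^-0.19 = 0.1835^-0.19 = 1.380
D_Io = 1.380 × 46.9 km = 64.7 km

D ≈ 64.7 km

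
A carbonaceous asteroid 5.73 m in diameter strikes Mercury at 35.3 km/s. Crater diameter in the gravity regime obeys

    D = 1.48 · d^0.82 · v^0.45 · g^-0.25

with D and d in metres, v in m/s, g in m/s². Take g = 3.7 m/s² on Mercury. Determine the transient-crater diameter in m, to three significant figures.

D ≈ 497 m

In SI units: v = 35300 m/s.
d^0.82 = 5.73^0.82 = 4.185
v^0.45 = 35300^0.45 = 111.3
g^-0.25 = 3.7^-0.25 = 0.7210
D = 1.48 × 4.185 × 111.3 × 0.7210 = 497.0 m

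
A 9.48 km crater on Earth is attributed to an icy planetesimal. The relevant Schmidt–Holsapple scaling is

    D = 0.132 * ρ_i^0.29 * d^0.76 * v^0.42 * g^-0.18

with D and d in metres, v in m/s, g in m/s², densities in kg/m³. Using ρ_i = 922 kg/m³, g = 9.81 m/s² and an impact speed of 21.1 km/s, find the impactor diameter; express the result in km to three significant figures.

d ≈ 1.27 km

Rearranging for d: d = [D / (0.132 · 922^0.29 · 21100^0.42 · 9.81^-0.18)]^(1/0.76).
D = 9480 m.
922^0.29 = 7.241
21100^0.42 = 65.49
9.81^-0.18 = 0.6630
Denominator = 0.132 × 7.241 × 65.49 × 0.6630 = 41.50
D / 41.50 = 9480 / 41.50 = 228.4
d = 228.4^(1/0.76) = 228.4^1.3158 = 1269 m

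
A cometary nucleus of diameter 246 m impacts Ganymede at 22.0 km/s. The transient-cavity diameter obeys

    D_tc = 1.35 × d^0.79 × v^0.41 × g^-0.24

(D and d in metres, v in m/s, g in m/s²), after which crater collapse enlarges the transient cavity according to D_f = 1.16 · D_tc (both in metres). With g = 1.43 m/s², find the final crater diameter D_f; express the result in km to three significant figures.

v = 22000 m/s.
d^0.79 = 246^0.79 = 77.42
v^0.41 = 22000^0.41 = 60.31
g^-0.24 = 1.43^-0.24 = 0.9177
D_tc = 1.35 × 77.42 × 60.31 × 0.9177 = 5785 m
D_f = 1.16 × 5785 = 6711 m
     = 6.711 km

D_f ≈ 6.71 km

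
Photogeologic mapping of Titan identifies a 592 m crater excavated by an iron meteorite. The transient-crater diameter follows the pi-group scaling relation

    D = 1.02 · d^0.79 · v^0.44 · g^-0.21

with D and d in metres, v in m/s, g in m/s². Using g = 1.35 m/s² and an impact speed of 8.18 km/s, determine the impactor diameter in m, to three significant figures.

Rearranging for d: d = [D / (1.02 · 8180^0.44 · 1.35^-0.21)]^(1/0.79).
8180^0.44 = 52.68
1.35^-0.21 = 0.9389
Denominator = 1.02 × 52.68 × 0.9389 = 50.45
D / 50.45 = 592 / 50.45 = 11.73
d = 11.73^(1/0.79) = 11.73^1.2658 = 22.57 m

d ≈ 22.6 m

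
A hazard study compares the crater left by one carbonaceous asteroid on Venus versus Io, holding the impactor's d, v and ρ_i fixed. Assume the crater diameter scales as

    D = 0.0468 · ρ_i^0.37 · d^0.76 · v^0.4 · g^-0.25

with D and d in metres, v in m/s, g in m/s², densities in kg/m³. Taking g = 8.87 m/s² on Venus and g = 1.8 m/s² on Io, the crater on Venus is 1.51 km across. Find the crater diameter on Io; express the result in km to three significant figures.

D ≈ 2.25 km

All impactor-dependent factors cancel in the ratio, leaving D_Io/D_Venus = (g_Io/g_Venus)^-0.25.
(1.8/8.87)^-0.25 = 0.2029^-0.25 = 1.490
D_Io = 1.490 × 1.51 km = 2.25 km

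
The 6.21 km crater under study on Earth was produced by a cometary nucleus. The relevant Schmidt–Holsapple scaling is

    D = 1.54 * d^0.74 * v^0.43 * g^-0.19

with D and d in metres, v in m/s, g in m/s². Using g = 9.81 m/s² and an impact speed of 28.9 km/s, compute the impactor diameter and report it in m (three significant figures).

d ≈ 343 m

Rearranging for d: d = [D / (1.54 · 28900^0.43 · 9.81^-0.19)]^(1/0.74).
D = 6210 m.
28900^0.43 = 82.83
9.81^-0.19 = 0.6480
Denominator = 1.54 × 82.83 × 0.6480 = 82.66
D / 82.66 = 6210 / 82.66 = 75.13
d = 75.13^(1/0.74) = 75.13^1.3514 = 342.7 m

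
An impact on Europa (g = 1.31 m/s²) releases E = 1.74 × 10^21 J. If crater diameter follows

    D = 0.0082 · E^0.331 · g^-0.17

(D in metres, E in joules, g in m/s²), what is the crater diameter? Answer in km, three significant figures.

E^0.331 = (1.74 × 10^21)^0.331 = 1.073 × 10^7
g^-0.17 = 1.31^-0.17 = 0.9551
D = 0.0082 × 1.073 × 10^7 × 0.9551 = 84035 m
   = 84.04 km

D ≈ 84.0 km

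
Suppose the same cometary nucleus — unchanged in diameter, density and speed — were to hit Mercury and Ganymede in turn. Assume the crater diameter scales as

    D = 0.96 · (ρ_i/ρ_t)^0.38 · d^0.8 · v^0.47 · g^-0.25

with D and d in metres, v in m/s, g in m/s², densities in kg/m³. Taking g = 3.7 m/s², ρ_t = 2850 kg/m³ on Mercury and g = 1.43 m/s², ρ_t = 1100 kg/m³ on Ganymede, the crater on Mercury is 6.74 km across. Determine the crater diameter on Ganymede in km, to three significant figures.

D ≈ 12.3 km

The impactor-only factors (d, v, ρ_i) cancel in the ratio, leaving D_Ganymede/D_Mercury = (g_Ganymede/g_Mercury)^-0.25 · (ρ_t,Mercury/ρ_t,Ganymede)^0.38.
(1.43/3.7)^-0.25 = 0.3865^-0.25 = 1.268
(2850/1100)^0.38 = 2.591^0.38 = 1.436
Ratio = 1.268 × 1.436 = 1.821
D_Ganymede = 1.821 × 6.74 km = 12.3 km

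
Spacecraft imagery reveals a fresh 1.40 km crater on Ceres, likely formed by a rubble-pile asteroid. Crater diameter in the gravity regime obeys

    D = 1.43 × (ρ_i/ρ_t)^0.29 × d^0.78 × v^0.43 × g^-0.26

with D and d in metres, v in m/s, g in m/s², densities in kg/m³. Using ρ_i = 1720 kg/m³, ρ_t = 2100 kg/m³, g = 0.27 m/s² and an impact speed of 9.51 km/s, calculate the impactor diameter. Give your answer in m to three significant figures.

Rearranging for d: d = [D / (1.43 · (1720/2100)^0.29 · 9510^0.43 · 0.27^-0.26)]^(1/0.78).
D = 1400 m.
(1720/2100)^0.29 = 0.9438
9510^0.43 = 51.36
0.27^-0.26 = 1.406
Denominator = 1.43 × 0.9438 × 51.36 × 1.406 = 97.46
D / 97.46 = 1400 / 97.46 = 14.36
d = 14.36^(1/0.78) = 14.36^1.2821 = 30.45 m

d ≈ 30.5 m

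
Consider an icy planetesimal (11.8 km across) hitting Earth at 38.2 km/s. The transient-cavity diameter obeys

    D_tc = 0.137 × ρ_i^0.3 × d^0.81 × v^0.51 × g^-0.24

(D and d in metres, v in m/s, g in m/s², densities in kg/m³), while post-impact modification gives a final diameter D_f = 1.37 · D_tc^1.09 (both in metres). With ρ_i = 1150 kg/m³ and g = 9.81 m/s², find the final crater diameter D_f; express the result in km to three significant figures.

In SI: d = 11800 m, v = 38200 m/s.
ρ_i^0.3 = 1150^0.3 = 8.283
d^0.81 = 11800^0.81 = 1987
v^0.51 = 38200^0.51 = 217.2
g^-0.24 = 9.81^-0.24 = 0.5781
D_tc = 0.137 × 8.283 × 1987 × 217.2 × 0.5781 = 2.831 × 10^5 m
D_f = 1.37 × (2.831 × 10^5)^1.09 = 1.200 × 10^6 m
     = 1200 km

D_f ≈ 1200 km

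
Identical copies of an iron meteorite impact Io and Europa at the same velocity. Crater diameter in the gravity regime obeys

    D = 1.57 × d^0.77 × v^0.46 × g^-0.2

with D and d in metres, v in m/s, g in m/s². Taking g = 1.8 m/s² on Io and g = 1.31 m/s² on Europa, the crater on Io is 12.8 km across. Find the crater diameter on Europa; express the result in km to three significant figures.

D ≈ 13.6 km

All impactor-dependent factors cancel in the ratio, leaving D_Europa/D_Io = (g_Europa/g_Io)^-0.2.
(1.31/1.8)^-0.2 = 0.7278^-0.2 = 1.066
D_Europa = 1.066 × 12.8 km = 13.6 km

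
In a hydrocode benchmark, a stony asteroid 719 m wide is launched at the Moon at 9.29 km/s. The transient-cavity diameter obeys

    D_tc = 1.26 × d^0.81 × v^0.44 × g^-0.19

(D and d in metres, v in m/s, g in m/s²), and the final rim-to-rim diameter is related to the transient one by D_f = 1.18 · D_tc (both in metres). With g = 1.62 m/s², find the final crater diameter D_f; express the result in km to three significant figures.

v = 9290 m/s.
d^0.81 = 719^0.81 = 206.0
v^0.44 = 9290^0.44 = 55.71
g^-0.19 = 1.62^-0.19 = 0.9124
D_tc = 1.26 × 206.0 × 55.71 × 0.9124 = 13190 m
D_f = 1.18 × 13190 = 15564 m
     = 15.56 km

D_f ≈ 15.6 km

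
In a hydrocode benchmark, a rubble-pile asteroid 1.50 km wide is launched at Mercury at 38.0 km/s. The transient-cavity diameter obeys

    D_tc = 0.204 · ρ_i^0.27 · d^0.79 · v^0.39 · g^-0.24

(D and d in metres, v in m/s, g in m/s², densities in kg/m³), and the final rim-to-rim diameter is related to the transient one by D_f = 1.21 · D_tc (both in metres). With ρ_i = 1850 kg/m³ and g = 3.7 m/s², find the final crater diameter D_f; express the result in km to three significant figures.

In SI: d = 1500 m, v = 38000 m/s.
ρ_i^0.27 = 1850^0.27 = 7.623
d^0.79 = 1500^0.79 = 322.9
v^0.39 = 38000^0.39 = 61.11
g^-0.24 = 3.7^-0.24 = 0.7305
D_tc = 0.204 × 7.623 × 322.9 × 61.11 × 0.7305 = 22420 m
D_f = 1.21 × 22420 = 27128 m
     = 27.13 km

D_f ≈ 27.1 km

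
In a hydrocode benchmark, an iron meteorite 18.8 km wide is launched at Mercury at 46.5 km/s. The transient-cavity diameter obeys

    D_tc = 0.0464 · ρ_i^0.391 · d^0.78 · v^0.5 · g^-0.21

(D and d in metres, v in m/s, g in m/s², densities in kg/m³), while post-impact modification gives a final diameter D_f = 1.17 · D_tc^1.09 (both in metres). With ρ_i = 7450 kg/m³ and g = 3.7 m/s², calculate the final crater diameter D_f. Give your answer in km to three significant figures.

D_f ≈ 2050 km

In SI: d = 18800 m, v = 46500 m/s.
ρ_i^0.391 = 7450^0.391 = 32.66
d^0.78 = 18800^0.78 = 2157
v^0.5 = 46500^0.5 = 215.6
g^-0.21 = 3.7^-0.21 = 0.7598
D_tc = 0.0464 × 32.66 × 2157 × 215.6 × 0.7598 = 5.355 × 10^5 m
D_f = 1.17 × (5.355 × 10^5)^1.09 = 2.054 × 10^6 m
     = 2054 km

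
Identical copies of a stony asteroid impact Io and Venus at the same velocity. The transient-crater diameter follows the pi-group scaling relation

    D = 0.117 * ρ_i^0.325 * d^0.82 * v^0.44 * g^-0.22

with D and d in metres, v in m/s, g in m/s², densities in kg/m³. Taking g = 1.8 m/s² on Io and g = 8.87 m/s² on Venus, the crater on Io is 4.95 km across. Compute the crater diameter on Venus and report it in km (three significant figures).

All impactor-dependent factors cancel in the ratio, leaving D_Venus/D_Io = (g_Venus/g_Io)^-0.22.
(8.87/1.8)^-0.22 = 4.928^-0.22 = 0.7041
D_Venus = 0.7041 × 4.95 km = 3.49 km

D ≈ 3.49 km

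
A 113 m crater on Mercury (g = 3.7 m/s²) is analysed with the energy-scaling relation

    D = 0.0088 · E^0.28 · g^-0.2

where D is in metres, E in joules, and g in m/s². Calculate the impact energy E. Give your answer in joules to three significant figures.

E ≈ 1.20 × 10^15 J

Rearranging: E = [D / (0.0088 · g^-0.2)]^(1/0.28).
g^-0.2 = 3.7^-0.2 = 0.7698
D / (0.0088 × 0.7698) = 113 / (6.774 × 10^-3) = 1.668 × 10^4
E = (1.668 × 10^4)^3.5714 = 1.200 × 10^15 J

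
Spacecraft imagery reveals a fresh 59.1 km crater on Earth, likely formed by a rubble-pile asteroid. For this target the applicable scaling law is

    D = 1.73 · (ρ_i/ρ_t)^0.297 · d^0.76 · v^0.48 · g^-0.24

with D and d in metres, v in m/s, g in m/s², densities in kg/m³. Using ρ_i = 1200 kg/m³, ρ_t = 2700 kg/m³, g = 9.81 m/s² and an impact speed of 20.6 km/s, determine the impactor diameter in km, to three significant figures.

Rearranging for d: d = [D / (1.73 · (1200/2700)^0.297 · 20600^0.48 · 9.81^-0.24)]^(1/0.76).
D = 59100 m.
(1200/2700)^0.297 = 0.7860
20600^0.48 = 117.7
9.81^-0.24 = 0.5781
Denominator = 1.73 × 0.7860 × 117.7 × 0.5781 = 92.52
D / 92.52 = 59100 / 92.52 = 638.8
d = 638.8^(1/0.76) = 638.8^1.3158 = 4912 m

d ≈ 4.91 km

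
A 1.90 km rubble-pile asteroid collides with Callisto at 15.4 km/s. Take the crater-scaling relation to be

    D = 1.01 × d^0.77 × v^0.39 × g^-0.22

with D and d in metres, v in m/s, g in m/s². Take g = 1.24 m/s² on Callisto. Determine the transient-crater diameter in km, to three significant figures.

D ≈ 13.9 km

In SI units: d = 1900 m, v = 15400 m/s.
d^0.77 = 1900^0.77 = 334.7
v^0.39 = 15400^0.39 = 42.97
g^-0.22 = 1.24^-0.22 = 0.9538
D = 1.01 × 334.7 × 42.97 × 0.9538 = 13855 m
   = 13.85 km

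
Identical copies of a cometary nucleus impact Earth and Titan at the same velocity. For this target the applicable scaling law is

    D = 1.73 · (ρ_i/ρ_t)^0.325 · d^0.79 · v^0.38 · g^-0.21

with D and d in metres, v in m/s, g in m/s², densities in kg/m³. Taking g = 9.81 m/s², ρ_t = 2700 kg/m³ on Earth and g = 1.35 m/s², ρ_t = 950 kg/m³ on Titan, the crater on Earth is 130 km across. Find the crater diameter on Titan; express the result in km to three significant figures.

D ≈ 277 km

The impactor-only factors (d, v, ρ_i) cancel in the ratio, leaving D_Titan/D_Earth = (g_Titan/g_Earth)^-0.21 · (ρ_t,Earth/ρ_t,Titan)^0.325.
(1.35/9.81)^-0.21 = 0.1376^-0.21 = 1.517
(2700/950)^0.325 = 2.842^0.325 = 1.404
Ratio = 1.517 × 1.404 = 2.130
D_Titan = 2.130 × 130 km = 277 km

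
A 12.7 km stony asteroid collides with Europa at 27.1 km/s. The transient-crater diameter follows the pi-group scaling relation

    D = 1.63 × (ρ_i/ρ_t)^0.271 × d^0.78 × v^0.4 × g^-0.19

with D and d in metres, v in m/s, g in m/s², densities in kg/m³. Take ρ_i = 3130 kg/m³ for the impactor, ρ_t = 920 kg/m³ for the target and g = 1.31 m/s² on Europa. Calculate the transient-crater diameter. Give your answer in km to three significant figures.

D ≈ 203 km

In SI units: d = 12700 m, v = 27100 m/s.
(ρ_i/ρ_t)^0.271 = (3130/920)^0.271 = 1.393
d^0.78 = 12700^0.78 = 1588
v^0.4 = 27100^0.4 = 59.32
g^-0.19 = 1.31^-0.19 = 0.9500
D = 1.63 × 1.393 × 1588 × 59.32 × 0.9500 = 2.032 × 10^5 m
   = 203.2 km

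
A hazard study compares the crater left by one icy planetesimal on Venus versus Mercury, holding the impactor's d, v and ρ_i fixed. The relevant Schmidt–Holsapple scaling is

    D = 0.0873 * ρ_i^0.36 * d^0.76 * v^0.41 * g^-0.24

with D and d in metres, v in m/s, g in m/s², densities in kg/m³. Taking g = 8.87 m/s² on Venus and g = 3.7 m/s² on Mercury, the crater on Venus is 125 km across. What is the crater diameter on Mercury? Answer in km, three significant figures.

All impactor-dependent factors cancel in the ratio, leaving D_Mercury/D_Venus = (g_Mercury/g_Venus)^-0.24.
(3.7/8.87)^-0.24 = 0.4171^-0.24 = 1.234
D_Mercury = 1.234 × 125 km = 154 km

D ≈ 154 km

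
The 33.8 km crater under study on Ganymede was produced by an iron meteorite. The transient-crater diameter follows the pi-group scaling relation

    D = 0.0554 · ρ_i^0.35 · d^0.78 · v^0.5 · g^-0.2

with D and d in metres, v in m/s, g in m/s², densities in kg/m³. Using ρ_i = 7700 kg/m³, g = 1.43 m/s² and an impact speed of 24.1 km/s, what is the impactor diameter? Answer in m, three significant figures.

d ≈ 802 m

Rearranging for d: d = [D / (0.0554 · 7700^0.35 · 24100^0.5 · 1.43^-0.2)]^(1/0.78).
D = 33800 m.
7700^0.35 = 22.92
24100^0.5 = 155.2
1.43^-0.2 = 0.9310
Denominator = 0.0554 × 22.92 × 155.2 × 0.9310 = 183.5
D / 183.5 = 33800 / 183.5 = 184.2
d = 184.2^(1/0.78) = 184.2^1.2821 = 802.3 m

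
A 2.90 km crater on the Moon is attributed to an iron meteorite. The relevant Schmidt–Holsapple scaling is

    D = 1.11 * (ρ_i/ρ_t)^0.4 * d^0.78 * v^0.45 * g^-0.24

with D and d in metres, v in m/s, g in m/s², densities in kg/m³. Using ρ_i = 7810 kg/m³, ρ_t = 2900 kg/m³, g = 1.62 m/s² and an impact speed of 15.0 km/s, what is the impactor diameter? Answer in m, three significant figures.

d ≈ 65.4 m

Rearranging for d: d = [D / (1.11 · (7810/2900)^0.4 · 15000^0.45 · 1.62^-0.24)]^(1/0.78).
D = 2900 m.
(7810/2900)^0.4 = 1.486
15000^0.45 = 75.73
1.62^-0.24 = 0.8907
Denominator = 1.11 × 1.486 × 75.73 × 0.8907 = 111.3
D / 111.3 = 2900 / 111.3 = 26.06
d = 26.06^(1/0.78) = 26.06^1.2821 = 65.38 m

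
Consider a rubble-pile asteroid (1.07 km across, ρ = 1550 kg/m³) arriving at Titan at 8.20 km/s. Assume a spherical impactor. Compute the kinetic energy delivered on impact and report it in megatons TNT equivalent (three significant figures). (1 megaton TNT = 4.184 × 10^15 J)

E ≈ 7990 Mt TNT

d = 1070 m; v = 8200 m/s.
Mass m = (π/6) ρ d³ = (π/6) × 1550 × (1070)³ = 9.942 × 10^11 kg
E = ½ m v² = 0.5 × 9.942 × 10^11 × (8200)² = 3.343 × 10^19 J
   = 3.343 × 10^19 / 4.184×10^15 = 7990 Mt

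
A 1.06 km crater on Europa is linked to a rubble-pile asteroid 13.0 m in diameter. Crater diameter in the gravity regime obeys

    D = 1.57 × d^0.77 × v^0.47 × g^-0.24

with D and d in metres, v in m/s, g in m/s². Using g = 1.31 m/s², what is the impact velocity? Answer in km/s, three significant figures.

Rearranging for v: v = [D / (1.57 · 13^0.77 · 1.31^-0.24)]^(1/0.47).
D = 1060 m.
13^0.77 = 7.207
1.31^-0.24 = 0.9372
Denominator = 1.57 × 7.207 × 0.9372 = 10.60
D / 10.60 = 1060 / 10.60 = 100.0
v = 100.0^(1/0.47) = 100.0^2.1277 = 18005 m/s

v ≈ 18.0 km/s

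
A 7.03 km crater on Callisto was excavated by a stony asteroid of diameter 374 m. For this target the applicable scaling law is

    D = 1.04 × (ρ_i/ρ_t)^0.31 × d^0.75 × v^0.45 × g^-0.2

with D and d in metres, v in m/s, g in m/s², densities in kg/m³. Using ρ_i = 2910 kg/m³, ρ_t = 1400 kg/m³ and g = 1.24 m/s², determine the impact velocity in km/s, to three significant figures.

v ≈ 11.1 km/s

Rearranging for v: v = [D / (1.04 · (2910/1400)^0.31 · 374^0.75 · 1.24^-0.2)]^(1/0.45).
D = 7030 m.
(2910/1400)^0.31 = 1.255
374^0.75 = 85.05
1.24^-0.2 = 0.9579
Denominator = 1.04 × 1.255 × 85.05 × 0.9579 = 106.3
D / 106.3 = 7030 / 106.3 = 66.13
v = 66.13^(1/0.45) = 66.13^2.2222 = 11099 m/s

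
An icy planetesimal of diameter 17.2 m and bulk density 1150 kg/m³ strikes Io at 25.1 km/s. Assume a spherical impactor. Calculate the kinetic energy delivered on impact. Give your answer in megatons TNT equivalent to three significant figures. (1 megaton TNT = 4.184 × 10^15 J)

E ≈ 0.231 Mt TNT

v = 25100 m/s.
Mass m = (π/6) ρ d³ = (π/6) × 1150 × (17.2)³ = 3.064 × 10^6 kg
E = ½ m v² = 0.5 × 3.064 × 10^6 × (25100)² = 9.652 × 10^14 J
   = 9.652 × 10^14 / 4.184×10^15 = 0.2307 Mt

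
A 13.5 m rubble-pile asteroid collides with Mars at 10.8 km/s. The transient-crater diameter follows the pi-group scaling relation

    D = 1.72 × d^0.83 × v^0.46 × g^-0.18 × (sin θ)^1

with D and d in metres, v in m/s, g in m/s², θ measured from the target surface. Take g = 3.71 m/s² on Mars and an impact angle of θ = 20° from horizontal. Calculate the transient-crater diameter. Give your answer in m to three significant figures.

D ≈ 289 m

In SI units: v = 10800 m/s.
d^0.83 = 13.5^0.83 = 8.673
v^0.46 = 10800^0.46 = 71.68
g^-0.18 = 3.71^-0.18 = 0.7898
(sin 20°)^1 = 0.3420^1 = 0.3420
D = 1.72 × 8.673 × 71.68 × 0.7898 × 0.3420 = 288.8 m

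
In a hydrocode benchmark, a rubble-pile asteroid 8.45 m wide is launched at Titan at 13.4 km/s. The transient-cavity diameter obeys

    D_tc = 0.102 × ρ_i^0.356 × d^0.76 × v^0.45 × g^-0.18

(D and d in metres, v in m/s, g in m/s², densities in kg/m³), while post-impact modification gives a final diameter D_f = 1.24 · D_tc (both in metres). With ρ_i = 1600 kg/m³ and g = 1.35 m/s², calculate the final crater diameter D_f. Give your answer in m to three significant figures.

v = 13400 m/s.
ρ_i^0.356 = 1600^0.356 = 13.83
d^0.76 = 8.45^0.76 = 5.063
v^0.45 = 13400^0.45 = 71.98
g^-0.18 = 1.35^-0.18 = 0.9474
D_tc = 0.102 × 13.83 × 5.063 × 71.98 × 0.9474 = 487.1 m
D_f = 1.24 × 487.1 = 604.0 m

D_f ≈ 604 m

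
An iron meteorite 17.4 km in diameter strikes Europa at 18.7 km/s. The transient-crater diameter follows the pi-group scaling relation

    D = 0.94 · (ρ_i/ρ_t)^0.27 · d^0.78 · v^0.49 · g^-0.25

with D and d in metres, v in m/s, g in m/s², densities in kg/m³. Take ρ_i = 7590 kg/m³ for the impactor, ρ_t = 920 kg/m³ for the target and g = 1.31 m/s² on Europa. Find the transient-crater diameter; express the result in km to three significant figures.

In SI units: d = 17400 m, v = 18700 m/s.
(ρ_i/ρ_t)^0.27 = (7590/920)^0.27 = 1.768
d^0.78 = 17400^0.78 = 2031
v^0.49 = 18700^0.49 = 123.9
g^-0.25 = 1.31^-0.25 = 0.9347
D = 0.94 × 1.768 × 2031 × 123.9 × 0.9347 = 3.909 × 10^5 m
   = 390.9 km

D ≈ 391 km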